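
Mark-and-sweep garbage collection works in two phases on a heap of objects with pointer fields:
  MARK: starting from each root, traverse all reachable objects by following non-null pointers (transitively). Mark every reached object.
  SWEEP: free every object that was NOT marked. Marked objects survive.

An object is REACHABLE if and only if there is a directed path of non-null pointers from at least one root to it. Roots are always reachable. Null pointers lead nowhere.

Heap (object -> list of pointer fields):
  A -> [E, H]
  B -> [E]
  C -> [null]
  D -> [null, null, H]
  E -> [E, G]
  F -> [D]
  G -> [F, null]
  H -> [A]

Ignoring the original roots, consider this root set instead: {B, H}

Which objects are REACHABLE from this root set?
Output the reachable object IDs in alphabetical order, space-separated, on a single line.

Roots: B H
Mark B: refs=E, marked=B
Mark H: refs=A, marked=B H
Mark E: refs=E G, marked=B E H
Mark A: refs=E H, marked=A B E H
Mark G: refs=F null, marked=A B E G H
Mark F: refs=D, marked=A B E F G H
Mark D: refs=null null H, marked=A B D E F G H
Unmarked (collected): C

Answer: A B D E F G H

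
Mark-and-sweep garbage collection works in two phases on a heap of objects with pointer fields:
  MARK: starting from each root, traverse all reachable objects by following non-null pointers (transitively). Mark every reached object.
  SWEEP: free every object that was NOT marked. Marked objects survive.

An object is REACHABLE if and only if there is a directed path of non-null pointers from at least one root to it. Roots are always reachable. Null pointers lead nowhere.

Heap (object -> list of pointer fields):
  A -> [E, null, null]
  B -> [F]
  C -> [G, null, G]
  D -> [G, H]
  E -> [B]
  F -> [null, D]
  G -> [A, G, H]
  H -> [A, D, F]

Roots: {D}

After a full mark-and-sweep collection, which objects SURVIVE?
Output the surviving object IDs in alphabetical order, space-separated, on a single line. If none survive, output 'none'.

Roots: D
Mark D: refs=G H, marked=D
Mark G: refs=A G H, marked=D G
Mark H: refs=A D F, marked=D G H
Mark A: refs=E null null, marked=A D G H
Mark F: refs=null D, marked=A D F G H
Mark E: refs=B, marked=A D E F G H
Mark B: refs=F, marked=A B D E F G H
Unmarked (collected): C

Answer: A B D E F G H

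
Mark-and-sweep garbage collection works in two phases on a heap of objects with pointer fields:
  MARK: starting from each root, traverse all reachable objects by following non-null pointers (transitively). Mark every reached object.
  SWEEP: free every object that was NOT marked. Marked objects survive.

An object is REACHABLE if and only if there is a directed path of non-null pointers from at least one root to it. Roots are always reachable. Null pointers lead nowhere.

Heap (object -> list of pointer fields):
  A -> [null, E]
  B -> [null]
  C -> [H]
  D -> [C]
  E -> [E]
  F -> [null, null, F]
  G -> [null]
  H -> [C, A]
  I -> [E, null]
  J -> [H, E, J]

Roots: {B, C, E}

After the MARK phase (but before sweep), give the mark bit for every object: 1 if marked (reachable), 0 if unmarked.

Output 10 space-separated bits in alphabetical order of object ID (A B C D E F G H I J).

Answer: 1 1 1 0 1 0 0 1 0 0

Derivation:
Roots: B C E
Mark B: refs=null, marked=B
Mark C: refs=H, marked=B C
Mark E: refs=E, marked=B C E
Mark H: refs=C A, marked=B C E H
Mark A: refs=null E, marked=A B C E H
Unmarked (collected): D F G I J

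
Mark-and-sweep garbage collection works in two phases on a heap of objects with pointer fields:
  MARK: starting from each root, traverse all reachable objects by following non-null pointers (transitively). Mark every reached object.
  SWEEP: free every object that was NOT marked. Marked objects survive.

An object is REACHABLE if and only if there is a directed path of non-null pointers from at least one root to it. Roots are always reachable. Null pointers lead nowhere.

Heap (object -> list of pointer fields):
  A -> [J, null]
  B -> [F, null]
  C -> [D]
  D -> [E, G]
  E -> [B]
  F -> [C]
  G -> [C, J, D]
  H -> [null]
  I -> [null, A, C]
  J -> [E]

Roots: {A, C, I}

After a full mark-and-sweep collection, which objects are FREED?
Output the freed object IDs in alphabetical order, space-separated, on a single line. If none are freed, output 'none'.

Answer: H

Derivation:
Roots: A C I
Mark A: refs=J null, marked=A
Mark C: refs=D, marked=A C
Mark I: refs=null A C, marked=A C I
Mark J: refs=E, marked=A C I J
Mark D: refs=E G, marked=A C D I J
Mark E: refs=B, marked=A C D E I J
Mark G: refs=C J D, marked=A C D E G I J
Mark B: refs=F null, marked=A B C D E G I J
Mark F: refs=C, marked=A B C D E F G I J
Unmarked (collected): H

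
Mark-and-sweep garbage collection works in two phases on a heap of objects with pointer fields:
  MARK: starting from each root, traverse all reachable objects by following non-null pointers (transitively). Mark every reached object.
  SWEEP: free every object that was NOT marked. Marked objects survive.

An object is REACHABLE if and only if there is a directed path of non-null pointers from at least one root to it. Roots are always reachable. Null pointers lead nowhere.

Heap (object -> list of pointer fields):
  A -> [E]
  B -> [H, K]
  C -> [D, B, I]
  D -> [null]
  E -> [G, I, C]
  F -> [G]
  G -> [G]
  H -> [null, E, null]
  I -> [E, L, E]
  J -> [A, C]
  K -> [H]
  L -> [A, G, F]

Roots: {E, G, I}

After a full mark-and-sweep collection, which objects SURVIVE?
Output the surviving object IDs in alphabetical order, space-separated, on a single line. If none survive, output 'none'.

Roots: E G I
Mark E: refs=G I C, marked=E
Mark G: refs=G, marked=E G
Mark I: refs=E L E, marked=E G I
Mark C: refs=D B I, marked=C E G I
Mark L: refs=A G F, marked=C E G I L
Mark D: refs=null, marked=C D E G I L
Mark B: refs=H K, marked=B C D E G I L
Mark A: refs=E, marked=A B C D E G I L
Mark F: refs=G, marked=A B C D E F G I L
Mark H: refs=null E null, marked=A B C D E F G H I L
Mark K: refs=H, marked=A B C D E F G H I K L
Unmarked (collected): J

Answer: A B C D E F G H I K L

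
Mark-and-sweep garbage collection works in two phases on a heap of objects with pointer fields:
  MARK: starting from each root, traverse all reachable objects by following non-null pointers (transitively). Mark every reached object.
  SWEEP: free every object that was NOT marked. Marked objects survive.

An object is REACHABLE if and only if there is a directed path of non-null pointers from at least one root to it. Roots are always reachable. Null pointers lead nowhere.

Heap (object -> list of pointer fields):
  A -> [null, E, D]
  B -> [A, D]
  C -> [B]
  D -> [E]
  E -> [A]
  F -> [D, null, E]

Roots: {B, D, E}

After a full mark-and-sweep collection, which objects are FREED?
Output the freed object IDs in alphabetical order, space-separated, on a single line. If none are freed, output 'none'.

Roots: B D E
Mark B: refs=A D, marked=B
Mark D: refs=E, marked=B D
Mark E: refs=A, marked=B D E
Mark A: refs=null E D, marked=A B D E
Unmarked (collected): C F

Answer: C F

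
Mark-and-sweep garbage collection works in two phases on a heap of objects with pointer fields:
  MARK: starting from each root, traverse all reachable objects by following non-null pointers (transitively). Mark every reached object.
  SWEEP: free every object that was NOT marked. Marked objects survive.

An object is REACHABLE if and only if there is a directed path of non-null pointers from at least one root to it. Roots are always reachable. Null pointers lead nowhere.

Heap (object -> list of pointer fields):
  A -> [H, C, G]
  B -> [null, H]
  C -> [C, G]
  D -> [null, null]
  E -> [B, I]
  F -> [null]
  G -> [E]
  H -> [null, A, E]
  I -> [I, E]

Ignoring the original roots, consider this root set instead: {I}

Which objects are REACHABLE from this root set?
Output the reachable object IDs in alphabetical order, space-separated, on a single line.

Roots: I
Mark I: refs=I E, marked=I
Mark E: refs=B I, marked=E I
Mark B: refs=null H, marked=B E I
Mark H: refs=null A E, marked=B E H I
Mark A: refs=H C G, marked=A B E H I
Mark C: refs=C G, marked=A B C E H I
Mark G: refs=E, marked=A B C E G H I
Unmarked (collected): D F

Answer: A B C E G H I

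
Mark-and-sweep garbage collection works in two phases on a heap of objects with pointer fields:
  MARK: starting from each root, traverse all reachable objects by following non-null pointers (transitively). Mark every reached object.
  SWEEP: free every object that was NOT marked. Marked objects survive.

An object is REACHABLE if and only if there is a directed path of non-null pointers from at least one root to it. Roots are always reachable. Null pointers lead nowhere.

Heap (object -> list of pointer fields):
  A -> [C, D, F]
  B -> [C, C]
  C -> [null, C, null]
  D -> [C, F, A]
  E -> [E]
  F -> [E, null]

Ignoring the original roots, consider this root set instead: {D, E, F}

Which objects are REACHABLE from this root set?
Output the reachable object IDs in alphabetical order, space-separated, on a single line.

Answer: A C D E F

Derivation:
Roots: D E F
Mark D: refs=C F A, marked=D
Mark E: refs=E, marked=D E
Mark F: refs=E null, marked=D E F
Mark C: refs=null C null, marked=C D E F
Mark A: refs=C D F, marked=A C D E F
Unmarked (collected): B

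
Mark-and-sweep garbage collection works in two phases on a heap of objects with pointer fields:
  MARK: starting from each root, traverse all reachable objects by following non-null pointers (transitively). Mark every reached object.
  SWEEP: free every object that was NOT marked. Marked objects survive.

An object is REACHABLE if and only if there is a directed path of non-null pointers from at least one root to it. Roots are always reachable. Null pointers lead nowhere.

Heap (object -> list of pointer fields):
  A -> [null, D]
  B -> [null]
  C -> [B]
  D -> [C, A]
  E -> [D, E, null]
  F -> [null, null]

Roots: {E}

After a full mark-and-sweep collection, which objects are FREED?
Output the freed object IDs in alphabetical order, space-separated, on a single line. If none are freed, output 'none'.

Roots: E
Mark E: refs=D E null, marked=E
Mark D: refs=C A, marked=D E
Mark C: refs=B, marked=C D E
Mark A: refs=null D, marked=A C D E
Mark B: refs=null, marked=A B C D E
Unmarked (collected): F

Answer: F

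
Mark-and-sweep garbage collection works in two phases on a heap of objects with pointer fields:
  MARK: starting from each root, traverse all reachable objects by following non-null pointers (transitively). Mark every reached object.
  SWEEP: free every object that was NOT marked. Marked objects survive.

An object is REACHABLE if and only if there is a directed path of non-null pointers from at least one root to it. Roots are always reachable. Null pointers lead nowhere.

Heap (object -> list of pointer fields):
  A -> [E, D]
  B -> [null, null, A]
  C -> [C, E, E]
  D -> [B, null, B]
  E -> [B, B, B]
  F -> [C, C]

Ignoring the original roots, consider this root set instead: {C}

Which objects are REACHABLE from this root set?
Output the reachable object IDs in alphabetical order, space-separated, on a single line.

Roots: C
Mark C: refs=C E E, marked=C
Mark E: refs=B B B, marked=C E
Mark B: refs=null null A, marked=B C E
Mark A: refs=E D, marked=A B C E
Mark D: refs=B null B, marked=A B C D E
Unmarked (collected): F

Answer: A B C D E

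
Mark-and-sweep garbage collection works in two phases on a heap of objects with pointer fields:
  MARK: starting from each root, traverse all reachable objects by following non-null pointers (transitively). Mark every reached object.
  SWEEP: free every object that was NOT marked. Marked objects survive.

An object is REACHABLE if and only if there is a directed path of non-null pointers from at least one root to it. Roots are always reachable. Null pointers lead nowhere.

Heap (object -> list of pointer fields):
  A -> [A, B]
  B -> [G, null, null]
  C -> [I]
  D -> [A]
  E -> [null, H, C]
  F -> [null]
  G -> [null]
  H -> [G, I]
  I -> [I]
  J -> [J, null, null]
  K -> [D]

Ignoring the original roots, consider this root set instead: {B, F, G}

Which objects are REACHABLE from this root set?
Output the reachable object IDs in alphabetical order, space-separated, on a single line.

Roots: B F G
Mark B: refs=G null null, marked=B
Mark F: refs=null, marked=B F
Mark G: refs=null, marked=B F G
Unmarked (collected): A C D E H I J K

Answer: B F G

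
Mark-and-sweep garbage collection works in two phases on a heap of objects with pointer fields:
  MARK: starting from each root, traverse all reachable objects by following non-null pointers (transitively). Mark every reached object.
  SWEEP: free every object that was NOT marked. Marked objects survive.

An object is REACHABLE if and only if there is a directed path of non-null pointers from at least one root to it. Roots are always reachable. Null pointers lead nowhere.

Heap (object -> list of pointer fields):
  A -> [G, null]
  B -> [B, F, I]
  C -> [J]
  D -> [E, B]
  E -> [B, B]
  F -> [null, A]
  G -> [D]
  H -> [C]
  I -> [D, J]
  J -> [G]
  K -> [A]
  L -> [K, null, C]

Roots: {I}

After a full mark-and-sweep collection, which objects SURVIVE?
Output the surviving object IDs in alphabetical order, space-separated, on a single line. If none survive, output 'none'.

Roots: I
Mark I: refs=D J, marked=I
Mark D: refs=E B, marked=D I
Mark J: refs=G, marked=D I J
Mark E: refs=B B, marked=D E I J
Mark B: refs=B F I, marked=B D E I J
Mark G: refs=D, marked=B D E G I J
Mark F: refs=null A, marked=B D E F G I J
Mark A: refs=G null, marked=A B D E F G I J
Unmarked (collected): C H K L

Answer: A B D E F G I J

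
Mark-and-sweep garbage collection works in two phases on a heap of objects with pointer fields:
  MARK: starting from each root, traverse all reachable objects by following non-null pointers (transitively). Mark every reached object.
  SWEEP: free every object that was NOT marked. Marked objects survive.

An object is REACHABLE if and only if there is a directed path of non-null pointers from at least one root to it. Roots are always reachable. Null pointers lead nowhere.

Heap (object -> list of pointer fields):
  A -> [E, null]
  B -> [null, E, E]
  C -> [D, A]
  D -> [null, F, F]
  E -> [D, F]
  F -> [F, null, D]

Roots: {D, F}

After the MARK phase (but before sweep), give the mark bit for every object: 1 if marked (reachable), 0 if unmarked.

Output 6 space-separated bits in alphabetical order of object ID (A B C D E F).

Answer: 0 0 0 1 0 1

Derivation:
Roots: D F
Mark D: refs=null F F, marked=D
Mark F: refs=F null D, marked=D F
Unmarked (collected): A B C E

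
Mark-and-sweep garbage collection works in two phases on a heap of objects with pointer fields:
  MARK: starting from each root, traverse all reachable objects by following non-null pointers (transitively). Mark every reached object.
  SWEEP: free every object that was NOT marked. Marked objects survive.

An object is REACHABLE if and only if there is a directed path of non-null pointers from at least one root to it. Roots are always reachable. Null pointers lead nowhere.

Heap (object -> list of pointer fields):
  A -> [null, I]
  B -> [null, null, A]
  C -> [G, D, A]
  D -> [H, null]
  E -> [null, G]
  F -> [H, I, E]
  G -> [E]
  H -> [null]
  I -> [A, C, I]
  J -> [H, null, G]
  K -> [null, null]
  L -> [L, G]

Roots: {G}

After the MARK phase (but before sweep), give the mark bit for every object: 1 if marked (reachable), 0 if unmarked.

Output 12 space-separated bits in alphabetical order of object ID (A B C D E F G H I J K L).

Answer: 0 0 0 0 1 0 1 0 0 0 0 0

Derivation:
Roots: G
Mark G: refs=E, marked=G
Mark E: refs=null G, marked=E G
Unmarked (collected): A B C D F H I J K L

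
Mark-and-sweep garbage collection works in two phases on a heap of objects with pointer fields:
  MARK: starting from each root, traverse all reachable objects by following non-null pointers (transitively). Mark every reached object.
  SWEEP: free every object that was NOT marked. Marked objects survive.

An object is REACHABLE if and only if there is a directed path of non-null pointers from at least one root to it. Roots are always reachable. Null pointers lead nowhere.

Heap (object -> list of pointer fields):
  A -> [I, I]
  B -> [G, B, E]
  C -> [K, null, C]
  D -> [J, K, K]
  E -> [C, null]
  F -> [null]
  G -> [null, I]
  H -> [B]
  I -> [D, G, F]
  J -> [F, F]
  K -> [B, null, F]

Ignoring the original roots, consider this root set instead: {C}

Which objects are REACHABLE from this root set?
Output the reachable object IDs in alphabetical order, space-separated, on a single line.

Answer: B C D E F G I J K

Derivation:
Roots: C
Mark C: refs=K null C, marked=C
Mark K: refs=B null F, marked=C K
Mark B: refs=G B E, marked=B C K
Mark F: refs=null, marked=B C F K
Mark G: refs=null I, marked=B C F G K
Mark E: refs=C null, marked=B C E F G K
Mark I: refs=D G F, marked=B C E F G I K
Mark D: refs=J K K, marked=B C D E F G I K
Mark J: refs=F F, marked=B C D E F G I J K
Unmarked (collected): A H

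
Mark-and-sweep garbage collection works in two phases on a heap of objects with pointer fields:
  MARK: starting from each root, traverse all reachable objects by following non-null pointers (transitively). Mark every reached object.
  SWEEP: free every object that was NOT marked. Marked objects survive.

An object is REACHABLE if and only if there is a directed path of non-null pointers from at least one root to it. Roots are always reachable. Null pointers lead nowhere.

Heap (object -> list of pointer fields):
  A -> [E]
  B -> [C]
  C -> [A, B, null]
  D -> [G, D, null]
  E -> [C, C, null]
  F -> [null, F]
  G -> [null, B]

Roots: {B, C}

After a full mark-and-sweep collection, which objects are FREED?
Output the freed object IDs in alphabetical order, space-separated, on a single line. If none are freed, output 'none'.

Roots: B C
Mark B: refs=C, marked=B
Mark C: refs=A B null, marked=B C
Mark A: refs=E, marked=A B C
Mark E: refs=C C null, marked=A B C E
Unmarked (collected): D F G

Answer: D F G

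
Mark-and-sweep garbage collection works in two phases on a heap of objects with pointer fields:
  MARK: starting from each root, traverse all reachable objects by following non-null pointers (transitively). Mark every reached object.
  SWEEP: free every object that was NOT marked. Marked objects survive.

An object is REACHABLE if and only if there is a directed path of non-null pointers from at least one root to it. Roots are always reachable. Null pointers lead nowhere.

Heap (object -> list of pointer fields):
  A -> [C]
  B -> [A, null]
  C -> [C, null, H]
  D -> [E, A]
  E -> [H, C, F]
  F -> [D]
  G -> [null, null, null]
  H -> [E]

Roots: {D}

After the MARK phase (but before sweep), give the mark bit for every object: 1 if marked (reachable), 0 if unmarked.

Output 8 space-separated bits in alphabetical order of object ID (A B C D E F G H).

Roots: D
Mark D: refs=E A, marked=D
Mark E: refs=H C F, marked=D E
Mark A: refs=C, marked=A D E
Mark H: refs=E, marked=A D E H
Mark C: refs=C null H, marked=A C D E H
Mark F: refs=D, marked=A C D E F H
Unmarked (collected): B G

Answer: 1 0 1 1 1 1 0 1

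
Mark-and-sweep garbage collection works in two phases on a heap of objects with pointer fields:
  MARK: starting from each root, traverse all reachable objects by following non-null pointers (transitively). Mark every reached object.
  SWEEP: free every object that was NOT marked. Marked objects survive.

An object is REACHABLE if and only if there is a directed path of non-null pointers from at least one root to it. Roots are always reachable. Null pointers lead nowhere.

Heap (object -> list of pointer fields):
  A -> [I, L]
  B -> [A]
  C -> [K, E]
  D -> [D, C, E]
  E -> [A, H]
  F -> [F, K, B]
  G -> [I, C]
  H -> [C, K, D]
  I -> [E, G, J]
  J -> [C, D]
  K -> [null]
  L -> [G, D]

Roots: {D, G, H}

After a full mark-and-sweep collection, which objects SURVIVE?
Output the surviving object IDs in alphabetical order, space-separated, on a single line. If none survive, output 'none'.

Answer: A C D E G H I J K L

Derivation:
Roots: D G H
Mark D: refs=D C E, marked=D
Mark G: refs=I C, marked=D G
Mark H: refs=C K D, marked=D G H
Mark C: refs=K E, marked=C D G H
Mark E: refs=A H, marked=C D E G H
Mark I: refs=E G J, marked=C D E G H I
Mark K: refs=null, marked=C D E G H I K
Mark A: refs=I L, marked=A C D E G H I K
Mark J: refs=C D, marked=A C D E G H I J K
Mark L: refs=G D, marked=A C D E G H I J K L
Unmarked (collected): B F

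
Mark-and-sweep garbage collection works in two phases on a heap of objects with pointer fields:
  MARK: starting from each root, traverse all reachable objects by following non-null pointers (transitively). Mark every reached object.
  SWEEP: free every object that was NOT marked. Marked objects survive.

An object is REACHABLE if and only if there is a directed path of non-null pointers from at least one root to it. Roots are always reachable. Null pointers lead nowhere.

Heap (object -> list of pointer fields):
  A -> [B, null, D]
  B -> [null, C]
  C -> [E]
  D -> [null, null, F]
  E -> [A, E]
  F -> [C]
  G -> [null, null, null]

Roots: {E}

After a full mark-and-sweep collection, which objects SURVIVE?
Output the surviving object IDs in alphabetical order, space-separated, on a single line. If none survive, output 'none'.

Roots: E
Mark E: refs=A E, marked=E
Mark A: refs=B null D, marked=A E
Mark B: refs=null C, marked=A B E
Mark D: refs=null null F, marked=A B D E
Mark C: refs=E, marked=A B C D E
Mark F: refs=C, marked=A B C D E F
Unmarked (collected): G

Answer: A B C D E F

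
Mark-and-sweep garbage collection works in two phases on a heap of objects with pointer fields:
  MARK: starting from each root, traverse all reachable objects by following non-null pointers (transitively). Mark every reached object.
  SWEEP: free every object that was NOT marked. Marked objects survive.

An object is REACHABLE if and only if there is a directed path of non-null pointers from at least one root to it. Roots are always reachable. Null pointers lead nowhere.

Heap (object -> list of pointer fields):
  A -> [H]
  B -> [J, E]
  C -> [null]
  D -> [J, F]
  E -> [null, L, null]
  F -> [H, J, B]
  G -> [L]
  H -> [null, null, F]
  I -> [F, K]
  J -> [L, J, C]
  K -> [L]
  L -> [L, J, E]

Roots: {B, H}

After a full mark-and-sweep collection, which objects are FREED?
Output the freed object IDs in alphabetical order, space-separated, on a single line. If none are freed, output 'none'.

Answer: A D G I K

Derivation:
Roots: B H
Mark B: refs=J E, marked=B
Mark H: refs=null null F, marked=B H
Mark J: refs=L J C, marked=B H J
Mark E: refs=null L null, marked=B E H J
Mark F: refs=H J B, marked=B E F H J
Mark L: refs=L J E, marked=B E F H J L
Mark C: refs=null, marked=B C E F H J L
Unmarked (collected): A D G I K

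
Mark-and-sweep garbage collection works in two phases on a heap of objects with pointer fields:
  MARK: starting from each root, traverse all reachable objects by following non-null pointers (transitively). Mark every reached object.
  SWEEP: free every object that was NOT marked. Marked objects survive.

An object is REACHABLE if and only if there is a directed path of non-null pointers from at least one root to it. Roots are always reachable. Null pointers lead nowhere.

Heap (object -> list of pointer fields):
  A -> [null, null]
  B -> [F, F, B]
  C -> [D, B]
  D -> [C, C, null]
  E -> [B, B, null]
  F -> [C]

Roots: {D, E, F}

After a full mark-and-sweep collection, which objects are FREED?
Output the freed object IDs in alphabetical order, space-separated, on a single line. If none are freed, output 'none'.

Answer: A

Derivation:
Roots: D E F
Mark D: refs=C C null, marked=D
Mark E: refs=B B null, marked=D E
Mark F: refs=C, marked=D E F
Mark C: refs=D B, marked=C D E F
Mark B: refs=F F B, marked=B C D E F
Unmarked (collected): A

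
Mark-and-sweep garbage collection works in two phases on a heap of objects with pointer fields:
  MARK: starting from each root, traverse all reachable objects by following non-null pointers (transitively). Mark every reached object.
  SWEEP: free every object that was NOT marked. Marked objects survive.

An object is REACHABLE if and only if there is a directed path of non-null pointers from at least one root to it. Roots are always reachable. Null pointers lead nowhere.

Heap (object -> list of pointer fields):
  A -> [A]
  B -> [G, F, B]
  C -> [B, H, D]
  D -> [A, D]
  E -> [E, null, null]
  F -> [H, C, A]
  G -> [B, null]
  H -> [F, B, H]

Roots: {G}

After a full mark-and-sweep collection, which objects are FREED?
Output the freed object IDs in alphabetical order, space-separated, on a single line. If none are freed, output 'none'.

Answer: E

Derivation:
Roots: G
Mark G: refs=B null, marked=G
Mark B: refs=G F B, marked=B G
Mark F: refs=H C A, marked=B F G
Mark H: refs=F B H, marked=B F G H
Mark C: refs=B H D, marked=B C F G H
Mark A: refs=A, marked=A B C F G H
Mark D: refs=A D, marked=A B C D F G H
Unmarked (collected): E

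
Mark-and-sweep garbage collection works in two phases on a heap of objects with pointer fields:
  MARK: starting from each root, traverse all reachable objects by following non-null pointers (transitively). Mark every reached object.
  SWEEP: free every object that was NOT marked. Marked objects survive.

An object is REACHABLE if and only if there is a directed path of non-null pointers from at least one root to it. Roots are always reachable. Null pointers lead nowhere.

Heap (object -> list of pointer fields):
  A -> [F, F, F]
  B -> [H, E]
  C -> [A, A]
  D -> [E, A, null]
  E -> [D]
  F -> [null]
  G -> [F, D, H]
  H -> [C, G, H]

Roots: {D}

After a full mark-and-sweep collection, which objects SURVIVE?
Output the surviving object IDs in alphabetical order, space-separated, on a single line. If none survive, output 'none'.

Roots: D
Mark D: refs=E A null, marked=D
Mark E: refs=D, marked=D E
Mark A: refs=F F F, marked=A D E
Mark F: refs=null, marked=A D E F
Unmarked (collected): B C G H

Answer: A D E F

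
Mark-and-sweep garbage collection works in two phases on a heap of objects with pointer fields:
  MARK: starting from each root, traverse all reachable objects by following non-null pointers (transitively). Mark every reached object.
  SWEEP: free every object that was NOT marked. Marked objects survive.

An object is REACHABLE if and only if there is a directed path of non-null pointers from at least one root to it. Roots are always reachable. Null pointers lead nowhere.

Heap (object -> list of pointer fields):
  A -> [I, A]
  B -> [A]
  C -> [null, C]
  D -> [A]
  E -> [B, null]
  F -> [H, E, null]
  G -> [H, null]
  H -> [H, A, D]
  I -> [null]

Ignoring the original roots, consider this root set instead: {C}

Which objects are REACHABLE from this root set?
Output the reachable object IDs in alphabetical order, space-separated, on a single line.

Roots: C
Mark C: refs=null C, marked=C
Unmarked (collected): A B D E F G H I

Answer: C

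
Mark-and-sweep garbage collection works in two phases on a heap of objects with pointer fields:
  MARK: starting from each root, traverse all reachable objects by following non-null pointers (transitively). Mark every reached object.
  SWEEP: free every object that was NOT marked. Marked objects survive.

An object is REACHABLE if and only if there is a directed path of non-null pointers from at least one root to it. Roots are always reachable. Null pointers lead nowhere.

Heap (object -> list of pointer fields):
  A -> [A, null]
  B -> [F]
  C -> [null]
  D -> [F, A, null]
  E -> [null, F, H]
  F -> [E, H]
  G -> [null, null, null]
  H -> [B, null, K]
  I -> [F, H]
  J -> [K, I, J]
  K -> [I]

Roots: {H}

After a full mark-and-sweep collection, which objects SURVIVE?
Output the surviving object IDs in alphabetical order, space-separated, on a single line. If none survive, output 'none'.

Roots: H
Mark H: refs=B null K, marked=H
Mark B: refs=F, marked=B H
Mark K: refs=I, marked=B H K
Mark F: refs=E H, marked=B F H K
Mark I: refs=F H, marked=B F H I K
Mark E: refs=null F H, marked=B E F H I K
Unmarked (collected): A C D G J

Answer: B E F H I K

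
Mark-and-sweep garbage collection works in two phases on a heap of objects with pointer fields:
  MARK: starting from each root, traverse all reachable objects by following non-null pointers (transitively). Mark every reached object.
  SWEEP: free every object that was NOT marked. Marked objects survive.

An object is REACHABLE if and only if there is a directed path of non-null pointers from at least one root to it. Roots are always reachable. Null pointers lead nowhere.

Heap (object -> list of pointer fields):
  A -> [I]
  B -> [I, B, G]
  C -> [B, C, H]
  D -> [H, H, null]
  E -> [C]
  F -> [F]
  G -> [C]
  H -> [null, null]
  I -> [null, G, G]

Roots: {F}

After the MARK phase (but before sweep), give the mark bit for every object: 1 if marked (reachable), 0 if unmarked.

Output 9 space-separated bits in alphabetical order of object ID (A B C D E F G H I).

Answer: 0 0 0 0 0 1 0 0 0

Derivation:
Roots: F
Mark F: refs=F, marked=F
Unmarked (collected): A B C D E G H I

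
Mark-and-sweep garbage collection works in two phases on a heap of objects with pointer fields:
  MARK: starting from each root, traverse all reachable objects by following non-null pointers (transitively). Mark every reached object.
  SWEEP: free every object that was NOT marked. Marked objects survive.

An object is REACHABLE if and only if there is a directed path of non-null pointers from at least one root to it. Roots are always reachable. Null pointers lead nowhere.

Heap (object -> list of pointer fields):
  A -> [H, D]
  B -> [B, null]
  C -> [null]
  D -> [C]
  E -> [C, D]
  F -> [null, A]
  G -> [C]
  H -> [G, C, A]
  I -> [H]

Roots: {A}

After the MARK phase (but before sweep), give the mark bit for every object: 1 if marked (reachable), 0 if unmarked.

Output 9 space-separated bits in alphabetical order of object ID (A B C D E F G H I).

Roots: A
Mark A: refs=H D, marked=A
Mark H: refs=G C A, marked=A H
Mark D: refs=C, marked=A D H
Mark G: refs=C, marked=A D G H
Mark C: refs=null, marked=A C D G H
Unmarked (collected): B E F I

Answer: 1 0 1 1 0 0 1 1 0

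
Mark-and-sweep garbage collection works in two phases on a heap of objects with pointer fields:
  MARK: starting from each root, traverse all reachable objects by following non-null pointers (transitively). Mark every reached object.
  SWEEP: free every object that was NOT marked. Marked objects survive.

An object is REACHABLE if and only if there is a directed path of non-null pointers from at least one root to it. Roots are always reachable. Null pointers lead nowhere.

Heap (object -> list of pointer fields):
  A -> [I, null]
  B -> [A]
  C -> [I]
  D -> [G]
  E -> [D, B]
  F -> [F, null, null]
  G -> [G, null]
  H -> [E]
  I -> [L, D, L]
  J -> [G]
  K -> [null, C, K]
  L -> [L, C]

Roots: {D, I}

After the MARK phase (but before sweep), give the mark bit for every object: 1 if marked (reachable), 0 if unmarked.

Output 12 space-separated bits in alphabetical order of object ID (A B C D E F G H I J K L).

Roots: D I
Mark D: refs=G, marked=D
Mark I: refs=L D L, marked=D I
Mark G: refs=G null, marked=D G I
Mark L: refs=L C, marked=D G I L
Mark C: refs=I, marked=C D G I L
Unmarked (collected): A B E F H J K

Answer: 0 0 1 1 0 0 1 0 1 0 0 1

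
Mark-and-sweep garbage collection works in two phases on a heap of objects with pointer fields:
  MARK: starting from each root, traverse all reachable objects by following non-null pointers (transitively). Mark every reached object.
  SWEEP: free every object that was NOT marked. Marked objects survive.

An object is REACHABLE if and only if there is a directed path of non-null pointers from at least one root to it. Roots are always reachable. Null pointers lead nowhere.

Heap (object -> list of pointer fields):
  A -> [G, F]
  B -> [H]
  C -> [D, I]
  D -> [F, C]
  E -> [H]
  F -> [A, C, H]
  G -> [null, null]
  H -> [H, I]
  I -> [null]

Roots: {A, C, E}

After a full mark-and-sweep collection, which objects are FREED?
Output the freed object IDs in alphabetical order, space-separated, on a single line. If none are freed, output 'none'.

Answer: B

Derivation:
Roots: A C E
Mark A: refs=G F, marked=A
Mark C: refs=D I, marked=A C
Mark E: refs=H, marked=A C E
Mark G: refs=null null, marked=A C E G
Mark F: refs=A C H, marked=A C E F G
Mark D: refs=F C, marked=A C D E F G
Mark I: refs=null, marked=A C D E F G I
Mark H: refs=H I, marked=A C D E F G H I
Unmarked (collected): B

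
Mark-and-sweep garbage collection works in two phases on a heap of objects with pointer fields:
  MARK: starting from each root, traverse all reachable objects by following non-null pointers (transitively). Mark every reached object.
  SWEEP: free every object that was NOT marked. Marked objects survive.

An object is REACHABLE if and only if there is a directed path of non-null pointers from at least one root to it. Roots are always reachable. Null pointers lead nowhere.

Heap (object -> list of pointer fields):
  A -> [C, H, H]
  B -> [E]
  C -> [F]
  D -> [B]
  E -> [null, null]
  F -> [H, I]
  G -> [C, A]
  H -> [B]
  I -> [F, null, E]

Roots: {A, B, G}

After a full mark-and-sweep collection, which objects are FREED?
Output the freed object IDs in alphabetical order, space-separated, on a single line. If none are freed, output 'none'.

Answer: D

Derivation:
Roots: A B G
Mark A: refs=C H H, marked=A
Mark B: refs=E, marked=A B
Mark G: refs=C A, marked=A B G
Mark C: refs=F, marked=A B C G
Mark H: refs=B, marked=A B C G H
Mark E: refs=null null, marked=A B C E G H
Mark F: refs=H I, marked=A B C E F G H
Mark I: refs=F null E, marked=A B C E F G H I
Unmarked (collected): D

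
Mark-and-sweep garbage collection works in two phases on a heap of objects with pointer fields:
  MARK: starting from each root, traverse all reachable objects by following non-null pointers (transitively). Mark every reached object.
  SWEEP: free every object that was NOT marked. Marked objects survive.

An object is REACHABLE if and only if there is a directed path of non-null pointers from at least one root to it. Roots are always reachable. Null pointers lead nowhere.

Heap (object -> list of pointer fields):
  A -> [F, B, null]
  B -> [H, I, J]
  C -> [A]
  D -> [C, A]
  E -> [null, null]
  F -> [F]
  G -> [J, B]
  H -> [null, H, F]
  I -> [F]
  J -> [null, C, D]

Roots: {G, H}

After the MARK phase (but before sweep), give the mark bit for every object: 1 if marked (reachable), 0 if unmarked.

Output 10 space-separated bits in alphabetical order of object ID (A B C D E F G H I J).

Answer: 1 1 1 1 0 1 1 1 1 1

Derivation:
Roots: G H
Mark G: refs=J B, marked=G
Mark H: refs=null H F, marked=G H
Mark J: refs=null C D, marked=G H J
Mark B: refs=H I J, marked=B G H J
Mark F: refs=F, marked=B F G H J
Mark C: refs=A, marked=B C F G H J
Mark D: refs=C A, marked=B C D F G H J
Mark I: refs=F, marked=B C D F G H I J
Mark A: refs=F B null, marked=A B C D F G H I J
Unmarked (collected): E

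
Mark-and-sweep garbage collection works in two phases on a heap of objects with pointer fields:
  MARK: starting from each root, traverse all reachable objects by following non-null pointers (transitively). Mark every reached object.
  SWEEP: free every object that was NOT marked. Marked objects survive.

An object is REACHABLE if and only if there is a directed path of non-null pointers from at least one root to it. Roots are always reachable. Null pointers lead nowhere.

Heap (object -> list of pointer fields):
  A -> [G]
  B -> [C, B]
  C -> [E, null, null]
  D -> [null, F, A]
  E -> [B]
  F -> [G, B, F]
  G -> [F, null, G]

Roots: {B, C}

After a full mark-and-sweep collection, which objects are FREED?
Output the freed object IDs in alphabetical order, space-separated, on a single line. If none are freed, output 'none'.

Answer: A D F G

Derivation:
Roots: B C
Mark B: refs=C B, marked=B
Mark C: refs=E null null, marked=B C
Mark E: refs=B, marked=B C E
Unmarked (collected): A D F G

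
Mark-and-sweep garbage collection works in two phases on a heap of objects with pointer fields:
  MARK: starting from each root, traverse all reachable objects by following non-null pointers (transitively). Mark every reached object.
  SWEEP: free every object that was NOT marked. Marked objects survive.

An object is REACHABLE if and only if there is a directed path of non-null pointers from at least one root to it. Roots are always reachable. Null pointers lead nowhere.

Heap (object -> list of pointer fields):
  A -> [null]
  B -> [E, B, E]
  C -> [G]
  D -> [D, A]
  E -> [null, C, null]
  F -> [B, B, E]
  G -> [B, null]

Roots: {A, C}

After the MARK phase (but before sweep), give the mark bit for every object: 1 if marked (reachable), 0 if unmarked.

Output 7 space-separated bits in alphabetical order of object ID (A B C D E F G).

Answer: 1 1 1 0 1 0 1

Derivation:
Roots: A C
Mark A: refs=null, marked=A
Mark C: refs=G, marked=A C
Mark G: refs=B null, marked=A C G
Mark B: refs=E B E, marked=A B C G
Mark E: refs=null C null, marked=A B C E G
Unmarked (collected): D F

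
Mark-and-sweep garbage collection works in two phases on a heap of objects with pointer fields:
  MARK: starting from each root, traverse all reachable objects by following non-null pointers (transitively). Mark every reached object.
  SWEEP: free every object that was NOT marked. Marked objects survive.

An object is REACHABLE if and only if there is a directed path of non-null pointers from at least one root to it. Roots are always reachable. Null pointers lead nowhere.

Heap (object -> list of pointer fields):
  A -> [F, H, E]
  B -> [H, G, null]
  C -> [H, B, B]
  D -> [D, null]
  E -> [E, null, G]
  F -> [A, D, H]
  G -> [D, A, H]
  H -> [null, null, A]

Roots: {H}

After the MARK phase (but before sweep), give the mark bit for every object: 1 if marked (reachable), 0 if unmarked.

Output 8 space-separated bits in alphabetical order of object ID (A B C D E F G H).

Roots: H
Mark H: refs=null null A, marked=H
Mark A: refs=F H E, marked=A H
Mark F: refs=A D H, marked=A F H
Mark E: refs=E null G, marked=A E F H
Mark D: refs=D null, marked=A D E F H
Mark G: refs=D A H, marked=A D E F G H
Unmarked (collected): B C

Answer: 1 0 0 1 1 1 1 1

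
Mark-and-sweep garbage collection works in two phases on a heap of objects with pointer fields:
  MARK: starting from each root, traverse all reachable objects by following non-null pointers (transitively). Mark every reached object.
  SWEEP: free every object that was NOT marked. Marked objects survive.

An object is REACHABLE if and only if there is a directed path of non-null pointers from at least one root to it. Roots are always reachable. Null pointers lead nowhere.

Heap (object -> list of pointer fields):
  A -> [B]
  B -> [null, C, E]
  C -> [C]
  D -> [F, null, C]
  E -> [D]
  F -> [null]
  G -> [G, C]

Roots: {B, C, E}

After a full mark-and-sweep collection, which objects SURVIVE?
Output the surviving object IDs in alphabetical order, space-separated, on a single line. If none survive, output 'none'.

Answer: B C D E F

Derivation:
Roots: B C E
Mark B: refs=null C E, marked=B
Mark C: refs=C, marked=B C
Mark E: refs=D, marked=B C E
Mark D: refs=F null C, marked=B C D E
Mark F: refs=null, marked=B C D E F
Unmarked (collected): A G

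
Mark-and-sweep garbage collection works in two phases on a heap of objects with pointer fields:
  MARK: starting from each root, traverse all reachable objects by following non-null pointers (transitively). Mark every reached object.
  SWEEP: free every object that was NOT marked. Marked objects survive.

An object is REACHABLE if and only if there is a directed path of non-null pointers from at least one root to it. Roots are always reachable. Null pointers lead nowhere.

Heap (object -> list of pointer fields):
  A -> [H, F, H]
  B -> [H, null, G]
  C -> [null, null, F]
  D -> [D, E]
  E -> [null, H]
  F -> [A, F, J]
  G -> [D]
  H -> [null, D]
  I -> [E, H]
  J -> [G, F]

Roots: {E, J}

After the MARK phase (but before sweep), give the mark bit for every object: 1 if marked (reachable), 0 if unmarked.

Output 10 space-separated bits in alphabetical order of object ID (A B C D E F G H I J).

Answer: 1 0 0 1 1 1 1 1 0 1

Derivation:
Roots: E J
Mark E: refs=null H, marked=E
Mark J: refs=G F, marked=E J
Mark H: refs=null D, marked=E H J
Mark G: refs=D, marked=E G H J
Mark F: refs=A F J, marked=E F G H J
Mark D: refs=D E, marked=D E F G H J
Mark A: refs=H F H, marked=A D E F G H J
Unmarked (collected): B C I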